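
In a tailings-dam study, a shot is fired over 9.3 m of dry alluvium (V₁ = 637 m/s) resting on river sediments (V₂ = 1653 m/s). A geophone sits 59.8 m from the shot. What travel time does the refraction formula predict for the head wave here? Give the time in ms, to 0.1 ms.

t = x/V₂ + 2h·√(V₂²−V₁²)/(V₁V₂).
√(V₂²−V₁²) = √(1653²−637²) = 1525.3 m/s; delay term = 2·9.3·1525.3/(637·1653) = 0.02694 s.
t = 59.8/1653 + 0.02694 = 0.06312 s.

63.1 ms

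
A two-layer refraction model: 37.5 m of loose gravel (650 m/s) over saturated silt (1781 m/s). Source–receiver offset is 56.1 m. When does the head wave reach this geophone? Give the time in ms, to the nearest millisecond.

139 ms

θ_c = arcsin(V₁/V₂) = arcsin(650/1781) = 21.41°, cos θ_c = 0.9310.
Intercept time tᵢ = 2h cos θ_c / V₁ = 2·37.5·0.9310/650 = 0.10743 s.
t = x/V₂ + tᵢ = 56.1/1781 + 0.10743 = 0.13892 s.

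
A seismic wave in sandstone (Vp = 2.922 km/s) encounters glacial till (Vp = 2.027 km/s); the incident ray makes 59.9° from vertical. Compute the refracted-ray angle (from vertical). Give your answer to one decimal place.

sin θ₁/V₁ = sin θ₂/V₂ ⇒ sin θ₂ = 2.027·sin 59.9°/2.922 = 2.027·0.8652/2.922 = 0.6002.
θ₂ = sin⁻¹(0.6002) = 36.88° (from vertical).

36.9°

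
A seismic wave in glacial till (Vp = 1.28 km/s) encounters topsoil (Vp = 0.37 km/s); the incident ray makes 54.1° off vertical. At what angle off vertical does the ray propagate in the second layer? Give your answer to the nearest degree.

Snell's law: sin θ₂ = (V₂/V₁)·sin θ₁ = (0.37/1.28)·sin 54.1° = 0.2342.
θ₂ = sin⁻¹(0.2342) = 13.54° (from vertical).

14°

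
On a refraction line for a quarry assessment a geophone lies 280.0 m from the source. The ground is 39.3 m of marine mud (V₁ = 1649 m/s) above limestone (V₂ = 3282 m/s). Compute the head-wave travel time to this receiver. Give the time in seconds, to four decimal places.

0.1265 s

θ_c = arcsin(V₁/V₂) = arcsin(1649/3282) = 30.16°, cos θ_c = 0.8646.
Intercept time tᵢ = 2h cos θ_c / V₁ = 2·39.3·0.8646/1649 = 0.04121 s.
t = x/V₂ + tᵢ = 280.0/3282 + 0.04121 = 0.12653 s.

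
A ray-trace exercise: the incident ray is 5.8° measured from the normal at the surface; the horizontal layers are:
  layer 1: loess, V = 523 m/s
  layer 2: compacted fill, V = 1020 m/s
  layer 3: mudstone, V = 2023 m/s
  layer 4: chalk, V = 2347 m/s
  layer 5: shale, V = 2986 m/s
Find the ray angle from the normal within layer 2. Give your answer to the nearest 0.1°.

11.4°

Snell's law across each interface conserves sin θ / V, so sin θ_2 = V_2·sin θ₁/V₁.
sin θ_2 = 1020 × sin 5.8° / 523 = 0.1971.
θ_2 = 11.37° from the vertical.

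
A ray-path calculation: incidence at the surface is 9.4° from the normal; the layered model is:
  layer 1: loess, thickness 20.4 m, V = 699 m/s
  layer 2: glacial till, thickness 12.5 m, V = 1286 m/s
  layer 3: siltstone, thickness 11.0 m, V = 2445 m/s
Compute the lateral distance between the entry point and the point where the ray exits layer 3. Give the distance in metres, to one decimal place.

Apply Snell's law at each interface; in layer i the horizontal offset is hᵢ·tan θᵢ.
Layer 1: θ = 9.40°; offset = 20.4·tan 9.40° = 3.377 m.
Layer 2: sin θ = 1286·sin 9.4°/699 = 0.3005, θ = 17.49°; offset = 12.5·tan 17.49° = 3.938 m.
Layer 3: sin θ = 2445·sin 9.4°/699 = 0.5713, θ = 34.84°; offset = 11.0·tan 34.84° = 7.657 m.
Σ offsets = 14.972 m.

15.0 m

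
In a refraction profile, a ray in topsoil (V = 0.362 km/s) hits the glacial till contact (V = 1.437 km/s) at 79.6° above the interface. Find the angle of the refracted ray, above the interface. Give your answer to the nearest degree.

Convert to the normal: θ₁ = 90° − 79.6° = 10.4°.
Snell's law: sin θ₂ = (V₂/V₁)·sin θ₁ = (1.437/0.362)·sin 10.4° = 0.7166.
θ₂ = arcsin 0.7166 = 45.77° from the normal.
From the interface: 90° − 45.77° = 44.23°.

44°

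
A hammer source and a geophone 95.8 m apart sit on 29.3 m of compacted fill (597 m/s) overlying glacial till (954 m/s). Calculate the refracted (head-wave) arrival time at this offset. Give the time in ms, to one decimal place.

177.0 ms

θ_c = arcsin(V₁/V₂) = arcsin(597/954) = 38.74°, cos θ_c = 0.7800.
Intercept time tᵢ = 2h cos θ_c / V₁ = 2·29.3·0.7800/597 = 0.07656 s.
t = x/V₂ + tᵢ = 95.8/954 + 0.07656 = 0.17698 s.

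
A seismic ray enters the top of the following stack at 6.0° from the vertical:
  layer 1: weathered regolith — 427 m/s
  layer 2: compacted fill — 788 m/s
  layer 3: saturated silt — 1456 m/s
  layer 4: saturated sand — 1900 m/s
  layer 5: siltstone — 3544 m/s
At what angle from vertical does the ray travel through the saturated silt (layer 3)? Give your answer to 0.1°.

Snell's law across each interface conserves sin θ / V, so sin θ_3 = V_3·sin θ₁/V₁.
sin θ_3 = 1456 × sin 6.0° / 427 = 0.3564.
θ_3 = 20.88° from the vertical.

20.9°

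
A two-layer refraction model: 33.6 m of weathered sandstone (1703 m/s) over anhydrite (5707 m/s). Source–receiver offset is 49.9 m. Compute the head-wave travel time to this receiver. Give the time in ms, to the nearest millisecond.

θ_c = arcsin(V₁/V₂) = arcsin(1703/5707) = 17.36°, cos θ_c = 0.9544.
Intercept time tᵢ = 2h cos θ_c / V₁ = 2·33.6·0.9544/1703 = 0.03766 s.
t = x/V₂ + tᵢ = 49.9/5707 + 0.03766 = 0.04641 s.

46 ms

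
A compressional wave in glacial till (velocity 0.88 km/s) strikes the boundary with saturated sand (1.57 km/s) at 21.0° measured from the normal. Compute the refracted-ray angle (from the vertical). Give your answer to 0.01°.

Snell's law: sin θ₂ = (V₂/V₁)·sin θ₁ = (1.57/0.88)·sin 21.0° = 0.6394.
θ₂ = arcsin 0.6394 = 39.74° from the normal.

39.74°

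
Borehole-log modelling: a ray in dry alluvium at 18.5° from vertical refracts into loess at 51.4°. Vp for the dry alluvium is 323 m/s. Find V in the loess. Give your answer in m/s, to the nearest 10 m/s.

Snell's law: sin 18.5°/V₁ = sin 51.4°/V₂.
V₂ = V₁·sin 51.4°/sin 18.5° = 323 × 2.4630 = 795.55 m/s.

800 m/s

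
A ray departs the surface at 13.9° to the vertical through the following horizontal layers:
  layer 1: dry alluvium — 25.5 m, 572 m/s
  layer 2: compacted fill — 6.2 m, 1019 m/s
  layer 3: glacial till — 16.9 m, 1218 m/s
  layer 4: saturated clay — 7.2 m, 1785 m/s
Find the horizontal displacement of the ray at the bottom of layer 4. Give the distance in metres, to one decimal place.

Apply Snell's law at each interface; in layer i the horizontal offset is hᵢ·tan θᵢ.
Layer 1: θ = 13.90°; offset = 25.5·tan 13.90° = 6.311 m.
Layer 2: sin θ = 1019·sin 13.9°/572 = 0.4280, θ = 25.34°; offset = 6.2·tan 25.34° = 2.936 m.
Layer 3: sin θ = 1218·sin 13.9°/572 = 0.5115, θ = 30.77°; offset = 16.9·tan 30.77° = 10.061 m.
Layer 4: sin θ = 1785·sin 13.9°/572 = 0.7497, θ = 48.56°; offset = 7.2·tan 48.56° = 8.156 m.
Σ offsets = 27.463 m.

27.5 m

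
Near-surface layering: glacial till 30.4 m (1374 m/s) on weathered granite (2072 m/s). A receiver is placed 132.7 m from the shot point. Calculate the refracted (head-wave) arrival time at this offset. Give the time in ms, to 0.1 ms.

θ_c = arcsin(V₁/V₂) = arcsin(1374/2072) = 41.54°, cos θ_c = 0.7485.
Intercept time tᵢ = 2h cos θ_c / V₁ = 2·30.4·0.7485/1374 = 0.03312 s.
t = x/V₂ + tᵢ = 132.7/2072 + 0.03312 = 0.09717 s.

97.2 ms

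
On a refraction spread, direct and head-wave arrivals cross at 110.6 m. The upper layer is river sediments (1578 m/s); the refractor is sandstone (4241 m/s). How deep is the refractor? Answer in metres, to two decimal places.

h = (x_cross/2)·√((V₂−V₁)/(V₂+V₁)).
(V₂−V₁)/(V₂+V₁) = (4241−1578)/(4241+1578) = 0.4576; √ = 0.6765.
h = (110.6/2)·0.6765 = 37.41 m.

37.41 m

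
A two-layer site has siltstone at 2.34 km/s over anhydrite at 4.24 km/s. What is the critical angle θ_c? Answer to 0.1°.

At critical incidence the refracted ray runs along the interface (θ₂ = 90°), so sin θ_c = V₁/V₂.
θ_c = arcsin(2.34/4.24) = arcsin 0.5519 = 33.50°.

33.5°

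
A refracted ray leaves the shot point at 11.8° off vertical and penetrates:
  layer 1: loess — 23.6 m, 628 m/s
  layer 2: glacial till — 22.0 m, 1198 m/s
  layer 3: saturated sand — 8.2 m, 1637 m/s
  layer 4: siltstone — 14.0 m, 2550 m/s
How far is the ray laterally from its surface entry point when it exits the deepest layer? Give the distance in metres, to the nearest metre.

40 m

Apply Snell's law at each interface; in layer i the horizontal offset is hᵢ·tan θᵢ.
Layer 1: θ = 11.80°; offset = 23.6·tan 11.80° = 4.930 m.
Layer 2: sin θ = 1198·sin 11.8°/628 = 0.3901, θ = 22.96°; offset = 22.0·tan 22.96° = 9.321 m.
Layer 3: sin θ = 1637·sin 11.8°/628 = 0.5331, θ = 32.21°; offset = 8.2·tan 32.21° = 5.166 m.
Layer 4: sin θ = 2550·sin 11.8°/628 = 0.8304, θ = 56.14°; offset = 14.0·tan 56.14° = 20.862 m.
Total horizontal offset = 40.280 m.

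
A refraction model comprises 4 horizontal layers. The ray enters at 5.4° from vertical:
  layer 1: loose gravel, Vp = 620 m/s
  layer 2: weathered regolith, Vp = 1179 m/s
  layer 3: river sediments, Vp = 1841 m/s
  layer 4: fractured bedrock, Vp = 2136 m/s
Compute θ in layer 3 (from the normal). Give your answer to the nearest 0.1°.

Snell's law across each interface conserves sin θ / V, so sin θ_3 = V_3·sin θ₁/V₁.
sin θ_3 = 1841 × sin 5.4° / 620 = 0.2794.
θ_3 = 16.23° from the vertical.

16.2°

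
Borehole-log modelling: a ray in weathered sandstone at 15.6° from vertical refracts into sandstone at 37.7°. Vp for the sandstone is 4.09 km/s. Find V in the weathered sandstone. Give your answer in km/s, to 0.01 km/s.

1.80 km/s

Snell's law: sin 15.6°/V₁ = sin 37.7°/V₂.
V₁ = V₂·sin 15.6°/sin 37.7° = 4.09 × 0.4398 = 1.80 km/s.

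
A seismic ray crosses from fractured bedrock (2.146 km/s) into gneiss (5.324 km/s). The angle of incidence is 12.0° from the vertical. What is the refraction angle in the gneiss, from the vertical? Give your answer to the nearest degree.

31°

Snell's law: sin θ₂ = (V₂/V₁)·sin θ₁ = (5.324/2.146)·sin 12.0° = 0.5158.
θ₂ = sin⁻¹(0.5158) = 31.05° (from vertical).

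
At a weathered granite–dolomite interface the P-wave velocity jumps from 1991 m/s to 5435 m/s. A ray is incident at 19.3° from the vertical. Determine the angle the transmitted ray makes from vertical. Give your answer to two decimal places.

64.45°

sin θ₁/V₁ = sin θ₂/V₂ ⇒ sin θ₂ = 5435·sin 19.3°/1991 = 5435·0.3305/1991 = 0.9022.
θ₂ = arcsin 0.9022 = 64.45° from the normal.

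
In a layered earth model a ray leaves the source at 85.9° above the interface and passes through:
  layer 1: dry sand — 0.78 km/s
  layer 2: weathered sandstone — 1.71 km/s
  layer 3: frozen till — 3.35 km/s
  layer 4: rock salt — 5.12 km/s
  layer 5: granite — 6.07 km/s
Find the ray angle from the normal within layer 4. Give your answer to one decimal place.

From the normal: θ₁ = 90° − 85.9° = 4.1°.
Snell's law across each interface conserves sin θ / V, so sin θ_4 = V_4·sin θ₁/V₁.
sin θ_4 = 5.12 × sin 4.1° / 0.78 = 0.4693.
θ_4 = arcsin 0.4693 = 27.99°.

28.0°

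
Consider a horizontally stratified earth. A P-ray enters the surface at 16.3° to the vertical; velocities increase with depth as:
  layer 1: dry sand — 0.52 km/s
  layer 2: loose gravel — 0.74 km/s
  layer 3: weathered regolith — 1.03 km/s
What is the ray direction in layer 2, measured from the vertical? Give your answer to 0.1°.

23.5°

Ray parameter p = sin 16.3° / 0.52 = 5.3974e-01 s/km.
sin θ_2 = p·V_2 = 5.3974e-01 × 0.74 = 0.3994.
θ_2 = arcsin 0.3994 = 23.54°.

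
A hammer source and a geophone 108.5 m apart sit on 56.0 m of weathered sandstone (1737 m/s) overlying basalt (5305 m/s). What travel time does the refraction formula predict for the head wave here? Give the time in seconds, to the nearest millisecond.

0.081 s

θ_c = arcsin(V₁/V₂) = arcsin(1737/5305) = 19.11°, cos θ_c = 0.9449.
Intercept time tᵢ = 2h cos θ_c / V₁ = 2·56.0·0.9449/1737 = 0.06092 s.
t = x/V₂ + tᵢ = 108.5/5305 + 0.06092 = 0.08138 s.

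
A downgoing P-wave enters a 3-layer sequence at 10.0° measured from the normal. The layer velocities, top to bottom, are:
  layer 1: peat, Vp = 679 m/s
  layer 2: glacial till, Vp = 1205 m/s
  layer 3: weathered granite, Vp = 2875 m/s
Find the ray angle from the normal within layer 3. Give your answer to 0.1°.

Snell's law across each interface conserves sin θ / V, so sin θ_3 = V_3·sin θ₁/V₁.
sin θ_3 = 2875 × sin 10.0° / 679 = 0.7353.
θ_3 = 47.33° from the vertical.

47.3°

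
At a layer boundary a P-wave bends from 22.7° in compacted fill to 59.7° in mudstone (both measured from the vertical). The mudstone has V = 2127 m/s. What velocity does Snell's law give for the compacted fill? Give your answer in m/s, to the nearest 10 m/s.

950 m/s

Snell's law: sin 22.7°/V₁ = sin 59.7°/V₂.
V₁ = V₂·sin 22.7°/sin 59.7° = 2127 × 0.4470 = 950.69 m/s.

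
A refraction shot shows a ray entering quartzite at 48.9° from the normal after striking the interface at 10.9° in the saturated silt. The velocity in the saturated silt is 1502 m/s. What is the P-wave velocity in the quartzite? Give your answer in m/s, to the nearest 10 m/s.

Snell's law: sin 10.9°/V₁ = sin 48.9°/V₂.
V₂ = V₁·sin 48.9°/sin 10.9° = 1502 × 3.9851 = 5985.61 m/s.

5990 m/s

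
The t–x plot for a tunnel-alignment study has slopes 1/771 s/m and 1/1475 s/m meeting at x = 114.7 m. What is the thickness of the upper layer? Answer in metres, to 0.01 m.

h = (x_cross/2)·√((V₂−V₁)/(V₂+V₁)).
(V₂−V₁)/(V₂+V₁) = (1475−771)/(1475+771) = 0.3134; √ = 0.5599.
h = (114.7/2)·0.5599 = 32.11 m.

32.11 m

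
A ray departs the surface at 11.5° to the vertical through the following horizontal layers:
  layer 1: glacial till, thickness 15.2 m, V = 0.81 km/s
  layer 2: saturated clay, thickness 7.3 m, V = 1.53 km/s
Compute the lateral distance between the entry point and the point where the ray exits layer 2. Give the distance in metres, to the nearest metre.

Ray parameter p = sin 11.5° / 0.81 km/s = 2.4613e-01 s/km.
Layer 1: θ = 11.50°; offset = 15.2·tan 11.50° = 3.092 m.
Layer 2: sin θ = p·1.53 = 0.3766 → θ = 22.12°; offset = 7.3·tan 22.12° = 2.968 m.
Total horizontal offset = 6.060 m.

6 m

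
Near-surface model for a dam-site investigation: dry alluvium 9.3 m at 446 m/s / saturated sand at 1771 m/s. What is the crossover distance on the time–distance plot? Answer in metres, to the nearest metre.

x_cross = 2h·√((V₂+V₁)/(V₂−V₁)).
(V₂+V₁)/(V₂−V₁) = (1771+446)/(1771−446) = 1.6732; √ = 1.2935.
x_cross = 2·9.3·1.2935 = 24.06 m.

24 m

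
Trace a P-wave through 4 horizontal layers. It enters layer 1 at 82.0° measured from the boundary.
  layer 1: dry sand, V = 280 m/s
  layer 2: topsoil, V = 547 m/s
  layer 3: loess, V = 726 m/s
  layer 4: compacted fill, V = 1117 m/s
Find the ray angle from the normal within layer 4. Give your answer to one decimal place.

From the normal: θ₁ = 90° − 82.0° = 8.0°.
Ray parameter p = sin 8.0° / 280 = 4.9705e-04 s/m.
sin θ_4 = p·V_4 = 4.9705e-04 × 1117 = 0.5552.
θ_4 = arcsin 0.5552 = 33.72°.

33.7°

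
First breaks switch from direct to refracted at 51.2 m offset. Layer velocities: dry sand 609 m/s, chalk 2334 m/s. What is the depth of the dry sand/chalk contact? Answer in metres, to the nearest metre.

20 m

h = (x_cross/2)·√((V₂−V₁)/(V₂+V₁)).
(V₂−V₁)/(V₂+V₁) = (2334−609)/(2334+609) = 0.5861; √ = 0.7656.
h = (51.2/2)·0.7656 = 19.60 m.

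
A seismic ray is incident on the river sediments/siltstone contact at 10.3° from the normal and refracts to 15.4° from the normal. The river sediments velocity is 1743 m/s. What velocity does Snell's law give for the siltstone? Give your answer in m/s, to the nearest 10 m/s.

Snell's law: sin 10.3°/V₁ = sin 15.4°/V₂.
V₂ = V₁·sin 15.4°/sin 10.3° = 1743 × 1.4852 = 2588.69 m/s.

2590 m/s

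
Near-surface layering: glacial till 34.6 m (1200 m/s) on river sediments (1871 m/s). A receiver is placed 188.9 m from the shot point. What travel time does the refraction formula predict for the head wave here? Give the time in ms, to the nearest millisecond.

t = x/V₂ + 2h·√(V₂²−V₁²)/(V₁V₂).
√(V₂²−V₁²) = √(1871²−1200²) = 1435.5 m/s; delay term = 2·34.6·1435.5/(1200·1871) = 0.04424 s.
t = 188.9/1871 + 0.04424 = 0.14521 s.

145 ms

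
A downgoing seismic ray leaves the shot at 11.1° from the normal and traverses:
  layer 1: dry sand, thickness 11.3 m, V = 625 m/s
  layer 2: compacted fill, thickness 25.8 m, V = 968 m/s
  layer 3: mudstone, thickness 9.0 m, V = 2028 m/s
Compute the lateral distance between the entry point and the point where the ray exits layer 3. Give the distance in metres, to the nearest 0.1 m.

17.5 m

p = sin θ₁/V₁ = sin 11.1°/625 = 3.0804e-04 s/m is conserved through the stack.
Layer 1: θ = 11.10°; offset = 11.3·tan 11.10° = 2.217 m.
Layer 2: sin θ = p·968 = 0.2982 → θ = 17.35°; offset = 25.8·tan 17.35° = 8.060 m.
Layer 3: sin θ = p·2028 = 0.6247 → θ = 38.66°; offset = 9.0·tan 38.66° = 7.200 m.
Summing the layer offsets gives 17.477 m.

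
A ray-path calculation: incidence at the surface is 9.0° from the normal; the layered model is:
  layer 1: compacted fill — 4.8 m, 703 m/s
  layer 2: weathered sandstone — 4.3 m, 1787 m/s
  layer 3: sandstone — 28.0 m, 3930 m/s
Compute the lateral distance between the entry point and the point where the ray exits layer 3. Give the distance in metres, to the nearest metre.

53 m

Apply Snell's law at each interface; in layer i the horizontal offset is hᵢ·tan θᵢ.
Layer 1: θ = 9.00°; offset = 4.8·tan 9.00° = 0.760 m.
Layer 2: sin θ = 1787·sin 9.0°/703 = 0.3977, θ = 23.43°; offset = 4.3·tan 23.43° = 1.864 m.
Layer 3: sin θ = 3930·sin 9.0°/703 = 0.8745, θ = 60.99°; offset = 28.0·tan 60.99° = 50.489 m.
Total horizontal offset = 53.113 m.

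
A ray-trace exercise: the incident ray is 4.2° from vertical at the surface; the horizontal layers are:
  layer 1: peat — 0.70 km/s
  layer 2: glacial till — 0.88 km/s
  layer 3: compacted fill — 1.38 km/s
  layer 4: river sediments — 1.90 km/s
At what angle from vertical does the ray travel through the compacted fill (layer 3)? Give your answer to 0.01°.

Snell's law across each interface conserves sin θ / V, so sin θ_3 = V_3·sin θ₁/V₁.
sin θ_3 = 1.38 × sin 4.2° / 0.70 = 0.1444.
θ_3 = 8.30° from the vertical.

8.30°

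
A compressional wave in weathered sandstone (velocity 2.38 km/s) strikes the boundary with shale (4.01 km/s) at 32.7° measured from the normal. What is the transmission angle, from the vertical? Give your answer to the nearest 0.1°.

65.5°

Snell's law: sin θ₂ = (V₂/V₁)·sin θ₁ = (4.01/2.38)·sin 32.7° = 0.9102.
θ₂ = arcsin 0.9102 = 65.54° from the normal.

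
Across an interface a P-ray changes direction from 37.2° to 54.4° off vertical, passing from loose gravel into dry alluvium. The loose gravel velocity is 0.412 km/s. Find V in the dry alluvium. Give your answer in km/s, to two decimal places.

0.55 km/s

sin 37.2° = 0.6046; sin 54.4° = 0.8131.
V₂ = V₁·(sin θ₂/sin θ₁) = 0.412·(0.8131/0.6046) = 0.55 km/s.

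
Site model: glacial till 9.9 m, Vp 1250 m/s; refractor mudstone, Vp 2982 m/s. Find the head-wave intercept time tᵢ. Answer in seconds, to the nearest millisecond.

0.014 s

θ_c = arcsin(V₁/V₂) = arcsin(1250/2982) = 24.78°; cos θ_c = 0.9079.
tᵢ = 2h·cos θ_c / V₁ = 2·9.9·0.9079 / 1250 = 0.01438 s.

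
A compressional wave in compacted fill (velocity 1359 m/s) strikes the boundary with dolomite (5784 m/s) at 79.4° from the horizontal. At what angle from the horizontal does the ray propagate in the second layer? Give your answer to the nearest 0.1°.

Convert to the normal: θ₁ = 90° − 79.4° = 10.6°.
sin θ₁/V₁ = sin θ₂/V₂ ⇒ sin θ₂ = 5784·sin 10.6°/1359 = 5784·0.1840/1359 = 0.7829.
θ₂ = arcsin 0.7829 = 51.53° from the normal.
From the interface: 90° − 51.53° = 38.47°.

38.5°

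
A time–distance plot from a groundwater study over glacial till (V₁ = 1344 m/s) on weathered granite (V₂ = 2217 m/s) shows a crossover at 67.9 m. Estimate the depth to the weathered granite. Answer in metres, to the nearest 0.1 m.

h = (x_cross/2)·√((V₂−V₁)/(V₂+V₁)).
(V₂−V₁)/(V₂+V₁) = (2217−1344)/(2217+1344) = 0.2452; √ = 0.4951.
h = (67.9/2)·0.4951 = 16.81 m.

16.8 m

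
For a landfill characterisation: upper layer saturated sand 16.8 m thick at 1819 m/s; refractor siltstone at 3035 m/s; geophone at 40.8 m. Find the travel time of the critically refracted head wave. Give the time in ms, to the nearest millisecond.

28 ms

θ_c = arcsin(V₁/V₂) = arcsin(1819/3035) = 36.82°, cos θ_c = 0.8005.
Intercept time tᵢ = 2h cos θ_c / V₁ = 2·16.8·0.8005/1819 = 0.01479 s.
t = x/V₂ + tᵢ = 40.8/3035 + 0.01479 = 0.02823 s.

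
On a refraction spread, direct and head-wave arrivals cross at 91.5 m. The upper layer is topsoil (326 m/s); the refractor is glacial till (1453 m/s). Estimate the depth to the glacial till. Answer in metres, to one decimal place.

36.4 m

h = (x_cross/2)·√((V₂−V₁)/(V₂+V₁)).
(V₂−V₁)/(V₂+V₁) = (1453−326)/(1453+326) = 0.6335; √ = 0.7959.
h = (91.5/2)·0.7959 = 36.41 m.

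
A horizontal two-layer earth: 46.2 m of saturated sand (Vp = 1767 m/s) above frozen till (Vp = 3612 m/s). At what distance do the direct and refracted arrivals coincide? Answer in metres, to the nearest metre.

θ_c = arcsin(1767/3612) = 29.29°, so cos θ_c = 0.8722 and tᵢ = 2h cos θ_c/V₁ = 0.0456 s.
At crossover x/V₁ = x/V₂ + tᵢ ⇒ x = tᵢ/(1/V₁ − 1/V₂) = 0.04561/(5.6593e-04 − 2.7685e-04) = 157.77 m.

158 m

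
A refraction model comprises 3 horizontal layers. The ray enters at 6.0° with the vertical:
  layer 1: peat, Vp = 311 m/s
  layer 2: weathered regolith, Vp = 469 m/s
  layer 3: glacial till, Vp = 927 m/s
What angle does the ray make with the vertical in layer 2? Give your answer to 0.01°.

9.07°

Ray parameter p = sin 6.0° / 311 = 3.3610e-04 s/m.
sin θ_2 = p·V_2 = 3.3610e-04 × 469 = 0.1576.
θ_2 = arcsin 0.1576 = 9.07°.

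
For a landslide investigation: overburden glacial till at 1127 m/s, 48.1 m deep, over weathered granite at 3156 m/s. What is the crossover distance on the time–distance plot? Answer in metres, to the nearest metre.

140 m

x_cross = 2h·√((V₂+V₁)/(V₂−V₁)).
(V₂+V₁)/(V₂−V₁) = (3156+1127)/(3156−1127) = 2.1109; √ = 1.4529.
x_cross = 2·48.1·1.4529 = 139.77 m.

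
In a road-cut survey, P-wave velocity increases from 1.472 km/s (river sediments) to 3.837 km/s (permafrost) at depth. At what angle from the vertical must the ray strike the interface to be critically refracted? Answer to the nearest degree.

23°

Critical incidence: sin θ_c = V₁/V₂ = 1.472/3.837 = 0.3836.
θ_c = arcsin 0.3836 = 22.56°.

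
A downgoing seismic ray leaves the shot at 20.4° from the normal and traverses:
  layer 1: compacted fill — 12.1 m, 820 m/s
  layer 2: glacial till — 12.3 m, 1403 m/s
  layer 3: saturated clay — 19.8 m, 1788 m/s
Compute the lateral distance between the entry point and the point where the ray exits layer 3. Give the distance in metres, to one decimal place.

Ray parameter p = sin 20.4° / 820 m/s = 4.2509e-04 s/m.
Layer 1: θ = 20.40°; offset = 12.1·tan 20.40° = 4.500 m.
Layer 2: sin θ = p·1403 = 0.5964 → θ = 36.61°; offset = 12.3·tan 36.61° = 9.139 m.
Layer 3: sin θ = p·1788 = 0.7601 → θ = 49.47°; offset = 19.8·tan 49.47° = 23.158 m.
Total horizontal offset = 36.796 m.

36.8 m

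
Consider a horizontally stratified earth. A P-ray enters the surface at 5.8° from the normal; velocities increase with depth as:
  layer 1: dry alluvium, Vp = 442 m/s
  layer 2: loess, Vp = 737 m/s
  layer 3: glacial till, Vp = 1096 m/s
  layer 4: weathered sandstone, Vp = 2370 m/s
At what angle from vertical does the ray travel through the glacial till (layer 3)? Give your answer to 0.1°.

14.5°

Ray parameter p = sin 5.8° / 442 = 2.2863e-04 s/m.
sin θ_3 = p·V_3 = 2.2863e-04 × 1096 = 0.2506.
θ_3 = arcsin 0.2506 = 14.51°.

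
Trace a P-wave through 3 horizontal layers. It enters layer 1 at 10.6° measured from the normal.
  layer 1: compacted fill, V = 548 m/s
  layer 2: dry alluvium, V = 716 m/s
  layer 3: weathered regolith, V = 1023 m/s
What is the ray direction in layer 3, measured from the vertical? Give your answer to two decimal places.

Snell's law across each interface conserves sin θ / V, so sin θ_3 = V_3·sin θ₁/V₁.
sin θ_3 = 1023 × sin 10.6° / 548 = 0.3434.
θ_3 = 20.08° from the vertical.

20.08°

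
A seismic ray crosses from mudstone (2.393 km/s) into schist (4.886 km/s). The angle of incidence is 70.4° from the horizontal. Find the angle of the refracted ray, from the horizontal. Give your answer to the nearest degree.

47°

Convert to the normal: θ₁ = 90° − 70.4° = 19.6°.
sin θ₁/V₁ = sin θ₂/V₂ ⇒ sin θ₂ = 4.886·sin 19.6°/2.393 = 4.886·0.3355/2.393 = 0.6849.
θ₂ = arcsin 0.6849 = 43.23° from the normal.
From the interface: 90° − 43.23° = 46.77°.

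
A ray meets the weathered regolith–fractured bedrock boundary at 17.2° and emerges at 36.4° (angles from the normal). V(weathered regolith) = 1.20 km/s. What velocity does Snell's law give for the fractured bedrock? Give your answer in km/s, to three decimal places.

2.408 km/s

Snell's law: sin 17.2°/V₁ = sin 36.4°/V₂.
V₂ = V₁·sin 36.4°/sin 17.2° = 1.20 × 2.0068 = 2.408 km/s.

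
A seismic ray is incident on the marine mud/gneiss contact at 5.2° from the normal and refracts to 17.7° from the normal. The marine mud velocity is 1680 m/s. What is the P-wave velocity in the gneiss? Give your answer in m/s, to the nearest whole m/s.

5636 m/s

sin 5.2° = 0.0906; sin 17.7° = 0.3040.
V₂ = V₁·(sin θ₂/sin θ₁) = 1680·(0.3040/0.0906) = 5635.67 m/s.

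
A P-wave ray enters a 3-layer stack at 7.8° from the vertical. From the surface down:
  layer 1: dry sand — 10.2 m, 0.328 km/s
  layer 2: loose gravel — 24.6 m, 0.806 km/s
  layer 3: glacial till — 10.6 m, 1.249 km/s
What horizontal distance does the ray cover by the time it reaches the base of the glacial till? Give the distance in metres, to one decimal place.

16.5 m

Ray parameter p = sin 7.8° / 0.328 km/s = 4.1377e-01 s/km.
Layer 1: θ = 7.80°; offset = 10.2·tan 7.80° = 1.397 m.
Layer 2: sin θ = p·0.806 = 0.3335 → θ = 19.48°; offset = 24.6·tan 19.48° = 8.702 m.
Layer 3: sin θ = p·1.249 = 0.5168 → θ = 31.12°; offset = 10.6·tan 31.12° = 6.399 m.
Σ offsets = 16.498 m.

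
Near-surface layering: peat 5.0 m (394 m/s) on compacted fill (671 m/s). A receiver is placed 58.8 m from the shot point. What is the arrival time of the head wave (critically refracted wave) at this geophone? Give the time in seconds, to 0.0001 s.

0.1082 s

θ_c = arcsin(V₁/V₂) = arcsin(394/671) = 35.96°, cos θ_c = 0.8095.
Intercept time tᵢ = 2h cos θ_c / V₁ = 2·5.0·0.8095/394 = 0.02054 s.
t = x/V₂ + tᵢ = 58.8/671 + 0.02054 = 0.10817 s.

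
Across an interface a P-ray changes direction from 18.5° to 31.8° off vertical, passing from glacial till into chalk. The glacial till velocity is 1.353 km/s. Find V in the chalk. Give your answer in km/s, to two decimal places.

Snell's law: sin 18.5°/V₁ = sin 31.8°/V₂.
V₂ = V₁·sin 31.8°/sin 18.5° = 1.353 × 1.6607 = 2.25 km/s.

2.25 km/s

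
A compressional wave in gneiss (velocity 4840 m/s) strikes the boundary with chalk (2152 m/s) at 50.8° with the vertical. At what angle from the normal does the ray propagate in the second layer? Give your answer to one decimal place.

Snell's law: sin θ₂ = (V₂/V₁)·sin θ₁ = (2152/4840)·sin 50.8° = 0.3446.
θ₂ = arcsin 0.3446 = 20.16° from the normal.

20.2°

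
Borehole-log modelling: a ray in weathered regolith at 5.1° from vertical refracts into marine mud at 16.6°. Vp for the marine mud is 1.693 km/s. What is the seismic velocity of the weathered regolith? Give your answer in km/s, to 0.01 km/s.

0.53 km/s

sin 5.1° = 0.0889; sin 16.6° = 0.2857.
V₁ = V₂·(sin θ₁/sin θ₂) = 1.693·(0.0889/0.2857) = 0.53 km/s.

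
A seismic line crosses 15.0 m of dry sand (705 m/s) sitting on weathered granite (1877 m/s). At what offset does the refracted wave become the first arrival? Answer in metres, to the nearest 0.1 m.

θ_c = arcsin(705/1877) = 22.06°, so cos θ_c = 0.9268 and tᵢ = 2h cos θ_c/V₁ = 0.0394 s.
At crossover x/V₁ = x/V₂ + tᵢ ⇒ x = tᵢ/(1/V₁ − 1/V₂) = 0.03944/(1.4184e-03 − 5.3277e-04) = 44.53 m.

44.5 m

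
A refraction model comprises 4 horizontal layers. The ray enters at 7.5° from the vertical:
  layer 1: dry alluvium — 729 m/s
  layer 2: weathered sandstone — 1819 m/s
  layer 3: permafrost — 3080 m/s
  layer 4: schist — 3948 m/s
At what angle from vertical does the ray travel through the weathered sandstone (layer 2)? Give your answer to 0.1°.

Snell's law across each interface conserves sin θ / V, so sin θ_2 = V_2·sin θ₁/V₁.
sin θ_2 = 1819 × sin 7.5° / 729 = 0.3257.
θ_2 = 19.01° from the vertical.

19.0°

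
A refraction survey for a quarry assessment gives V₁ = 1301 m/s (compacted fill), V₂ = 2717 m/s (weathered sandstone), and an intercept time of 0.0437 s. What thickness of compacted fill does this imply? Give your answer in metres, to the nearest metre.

θ_c = arcsin(1301/2717) = 28.61°; cos θ_c = 0.8779.
tᵢ = 2h cos θ_c/V₁ ⇒ h = tᵢ·V₁/(2 cos θ_c) = 0.0437·1301/(2·0.8779) = 32.38 m.

32 m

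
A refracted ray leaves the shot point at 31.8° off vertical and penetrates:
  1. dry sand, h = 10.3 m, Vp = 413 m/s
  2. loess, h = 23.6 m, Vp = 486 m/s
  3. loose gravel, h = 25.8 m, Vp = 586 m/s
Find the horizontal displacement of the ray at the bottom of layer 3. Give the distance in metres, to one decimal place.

p = sin θ₁/V₁ = sin 31.8°/413 = 1.2759e-03 s/m is conserved through the stack.
Layer 1: θ = 31.80°; offset = 10.3·tan 31.80° = 6.386 m.
Layer 2: sin θ = p·486 = 0.6201 → θ = 38.32°; offset = 23.6·tan 38.32° = 18.654 m.
Layer 3: sin θ = p·586 = 0.7477 → θ = 48.39°; offset = 25.8·tan 48.39° = 29.050 m.
Σ offsets = 54.090 m.

54.1 m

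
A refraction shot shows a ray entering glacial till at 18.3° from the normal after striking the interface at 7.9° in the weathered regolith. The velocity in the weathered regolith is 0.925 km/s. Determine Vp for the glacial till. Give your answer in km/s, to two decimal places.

Snell's law: sin 7.9°/V₁ = sin 18.3°/V₂.
V₂ = V₁·sin 18.3°/sin 7.9° = 0.925 × 2.2845 = 2.11 km/s.

2.11 km/s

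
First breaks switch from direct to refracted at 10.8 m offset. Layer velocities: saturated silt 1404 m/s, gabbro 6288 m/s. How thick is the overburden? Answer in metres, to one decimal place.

4.3 m

h = (x_cross/2)·√((V₂−V₁)/(V₂+V₁)).
(V₂−V₁)/(V₂+V₁) = (6288−1404)/(6288+1404) = 0.6349; √ = 0.7968.
h = (10.8/2)·0.7968 = 4.30 m.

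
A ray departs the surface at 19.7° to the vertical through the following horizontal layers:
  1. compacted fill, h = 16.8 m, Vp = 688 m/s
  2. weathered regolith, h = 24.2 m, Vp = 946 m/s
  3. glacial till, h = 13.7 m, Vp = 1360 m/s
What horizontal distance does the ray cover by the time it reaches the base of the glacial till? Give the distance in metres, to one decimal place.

p = sin θ₁/V₁ = sin 19.7°/688 = 4.8996e-04 s/m is conserved through the stack.
Layer 1: θ = 19.70°; offset = 16.8·tan 19.70° = 6.015 m.
Layer 2: sin θ = p·946 = 0.4635 → θ = 27.61°; offset = 24.2·tan 27.61° = 12.659 m.
Layer 3: sin θ = p·1360 = 0.6664 → θ = 41.79°; offset = 13.7·tan 41.79° = 12.243 m.
Summing the layer offsets gives 30.917 m.

30.9 m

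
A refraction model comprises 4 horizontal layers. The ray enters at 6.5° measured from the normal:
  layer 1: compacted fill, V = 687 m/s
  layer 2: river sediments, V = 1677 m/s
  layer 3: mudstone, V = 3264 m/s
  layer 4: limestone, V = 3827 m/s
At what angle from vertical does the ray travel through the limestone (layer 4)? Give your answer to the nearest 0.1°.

Ray parameter p = sin 6.5° / 687 = 1.6478e-04 s/m.
sin θ_4 = p·V_4 = 1.6478e-04 × 3827 = 0.6306.
θ_4 = 39.10° from the vertical.

39.1°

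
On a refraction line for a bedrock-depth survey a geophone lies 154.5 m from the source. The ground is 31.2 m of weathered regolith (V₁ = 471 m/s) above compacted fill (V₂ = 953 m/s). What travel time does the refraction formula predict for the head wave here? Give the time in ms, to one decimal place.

t = x/V₂ + 2h·√(V₂²−V₁²)/(V₁V₂).
√(V₂²−V₁²) = √(953²−471²) = 828.5 m/s; delay term = 2·31.2·828.5/(471·953) = 0.11517 s.
t = 154.5/953 + 0.11517 = 0.27729 s.

277.3 ms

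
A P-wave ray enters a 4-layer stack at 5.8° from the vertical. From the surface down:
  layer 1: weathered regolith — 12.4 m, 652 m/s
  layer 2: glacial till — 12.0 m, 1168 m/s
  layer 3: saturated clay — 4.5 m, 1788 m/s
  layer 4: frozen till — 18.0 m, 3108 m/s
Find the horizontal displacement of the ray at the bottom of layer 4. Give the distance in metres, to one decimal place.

14.7 m

Ray parameter p = sin 5.8° / 652 m/s = 1.5499e-04 s/m.
Layer 1: θ = 5.80°; offset = 12.4·tan 5.80° = 1.260 m.
Layer 2: sin θ = p·1168 = 0.1810 → θ = 10.43°; offset = 12.0·tan 10.43° = 2.209 m.
Layer 3: sin θ = p·1788 = 0.2771 → θ = 16.09°; offset = 4.5·tan 16.09° = 1.298 m.
Layer 4: sin θ = p·3108 = 0.4817 → θ = 28.80°; offset = 18.0·tan 28.80° = 9.895 m.
Σ offsets = 14.661 m.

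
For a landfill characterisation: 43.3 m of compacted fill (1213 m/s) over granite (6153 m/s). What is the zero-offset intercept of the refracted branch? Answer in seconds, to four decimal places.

θ_c = arcsin(V₁/V₂) = arcsin(1213/6153) = 11.37°; cos θ_c = 0.9804.
tᵢ = 2h·cos θ_c / V₁ = 2·43.3·0.9804 / 1213 = 0.06999 s.

0.0700 s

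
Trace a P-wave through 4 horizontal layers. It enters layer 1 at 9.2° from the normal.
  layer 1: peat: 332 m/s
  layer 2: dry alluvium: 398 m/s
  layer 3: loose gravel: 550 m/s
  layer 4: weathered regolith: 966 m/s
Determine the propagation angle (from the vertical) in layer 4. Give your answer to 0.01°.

Ray parameter p = sin 9.2° / 332 = 4.8157e-04 s/m.
sin θ_4 = p·V_4 = 4.8157e-04 × 966 = 0.4652.
θ_4 = arcsin 0.4652 = 27.72°.

27.72°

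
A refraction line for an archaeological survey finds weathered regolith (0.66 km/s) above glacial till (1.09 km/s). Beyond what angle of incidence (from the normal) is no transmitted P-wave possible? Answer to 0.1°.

37.3°

At critical incidence the refracted ray runs along the interface (θ₂ = 90°), so sin θ_c = V₁/V₂.
θ_c = arcsin(0.66/1.09) = arcsin 0.6055 = 37.27°.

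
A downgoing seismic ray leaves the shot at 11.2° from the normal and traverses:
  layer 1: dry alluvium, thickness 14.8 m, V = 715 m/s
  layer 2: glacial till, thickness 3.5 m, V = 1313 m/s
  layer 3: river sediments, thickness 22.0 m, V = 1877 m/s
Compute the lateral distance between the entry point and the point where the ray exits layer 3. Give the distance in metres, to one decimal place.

17.3 m

Apply Snell's law at each interface; in layer i the horizontal offset is hᵢ·tan θᵢ.
Layer 1: θ = 11.20°; offset = 14.8·tan 11.20° = 2.930 m.
Layer 2: sin θ = 1313·sin 11.2°/715 = 0.3567, θ = 20.90°; offset = 3.5·tan 20.90° = 1.336 m.
Layer 3: sin θ = 1877·sin 11.2°/715 = 0.5099, θ = 30.66°; offset = 22.0·tan 30.66° = 13.040 m.
Total horizontal offset = 17.307 m.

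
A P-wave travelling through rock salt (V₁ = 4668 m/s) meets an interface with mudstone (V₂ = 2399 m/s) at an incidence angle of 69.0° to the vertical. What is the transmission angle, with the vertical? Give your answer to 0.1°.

Snell's law: sin θ₂ = (V₂/V₁)·sin θ₁ = (2399/4668)·sin 69.0° = 0.4798.
θ₂ = sin⁻¹(0.4798) = 28.67° (from vertical).

28.7°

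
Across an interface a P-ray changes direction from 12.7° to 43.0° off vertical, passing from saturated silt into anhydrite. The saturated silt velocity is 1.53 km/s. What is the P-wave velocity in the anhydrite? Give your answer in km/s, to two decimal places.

Snell's law: sin 12.7°/V₁ = sin 43.0°/V₂.
V₂ = V₁·sin 43.0°/sin 12.7° = 1.53 × 3.1022 = 4.75 km/s.

4.75 km/s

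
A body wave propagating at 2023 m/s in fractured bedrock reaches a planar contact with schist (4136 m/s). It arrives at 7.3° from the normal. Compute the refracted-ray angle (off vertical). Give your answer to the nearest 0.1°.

15.1°

sin θ₁/V₁ = sin θ₂/V₂ ⇒ sin θ₂ = 4136·sin 7.3°/2023 = 4136·0.1271/2023 = 0.2598.
θ₂ = arcsin 0.2598 = 15.06° from the normal.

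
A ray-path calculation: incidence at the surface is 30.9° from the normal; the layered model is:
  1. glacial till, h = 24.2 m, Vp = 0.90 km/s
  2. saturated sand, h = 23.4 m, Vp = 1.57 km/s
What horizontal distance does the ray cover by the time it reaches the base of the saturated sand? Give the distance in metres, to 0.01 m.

Apply Snell's law at each interface; in layer i the horizontal offset is hᵢ·tan θᵢ.
Layer 1: θ = 30.90°; offset = 24.2·tan 30.90° = 14.4834 m.
Layer 2: sin θ = 1.57·sin 30.9°/0.90 = 0.8958, θ = 63.62°; offset = 23.4·tan 63.62° = 47.1743 m.
Σ offsets = 61.6577 m.

61.66 m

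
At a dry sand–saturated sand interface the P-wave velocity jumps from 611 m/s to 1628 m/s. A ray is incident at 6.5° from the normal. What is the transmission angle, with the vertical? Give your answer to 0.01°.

sin θ₁/V₁ = sin θ₂/V₂ ⇒ sin θ₂ = 1628·sin 6.5°/611 = 1628·0.1132/611 = 0.3016.
θ₂ = arcsin 0.3016 = 17.56° from the normal.

17.56°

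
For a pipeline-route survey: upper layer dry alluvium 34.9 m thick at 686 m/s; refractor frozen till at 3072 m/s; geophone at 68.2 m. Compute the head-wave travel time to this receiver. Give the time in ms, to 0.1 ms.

t = x/V₂ + 2h·√(V₂²−V₁²)/(V₁V₂).
√(V₂²−V₁²) = √(3072²−686²) = 2994.4 m/s; delay term = 2·34.9·2994.4/(686·3072) = 0.09918 s.
t = 68.2/3072 + 0.09918 = 0.12138 s.

121.4 ms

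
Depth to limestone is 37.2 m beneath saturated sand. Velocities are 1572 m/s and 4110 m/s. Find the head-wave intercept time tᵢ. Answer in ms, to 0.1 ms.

θ_c = arcsin(V₁/V₂) = arcsin(1572/4110) = 22.49°; cos θ_c = 0.9240.
tᵢ = 2h·cos θ_c / V₁ = 2·37.2·0.9240 / 1572 = 0.04373 s.

43.7 ms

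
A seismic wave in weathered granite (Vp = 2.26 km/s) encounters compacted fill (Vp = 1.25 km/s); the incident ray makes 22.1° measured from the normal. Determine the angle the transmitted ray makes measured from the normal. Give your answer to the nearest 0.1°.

12.0°

sin θ₁/V₁ = sin θ₂/V₂ ⇒ sin θ₂ = 1.25·sin 22.1°/2.26 = 1.25·0.3762/2.26 = 0.2081.
θ₂ = arcsin 0.2081 = 12.01° from the normal.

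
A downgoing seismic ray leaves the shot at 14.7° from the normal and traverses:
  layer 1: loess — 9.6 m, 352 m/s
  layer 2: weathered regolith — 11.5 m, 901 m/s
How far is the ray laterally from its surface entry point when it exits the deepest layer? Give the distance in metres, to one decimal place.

12.3 m

p = sin θ₁/V₁ = sin 14.7°/352 = 7.2090e-04 s/m is conserved through the stack.
Layer 1: θ = 14.70°; offset = 9.6·tan 14.70° = 2.519 m.
Layer 2: sin θ = p·901 = 0.6495 → θ = 40.51°; offset = 11.5·tan 40.51° = 9.824 m.
Σ offsets = 12.343 m.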